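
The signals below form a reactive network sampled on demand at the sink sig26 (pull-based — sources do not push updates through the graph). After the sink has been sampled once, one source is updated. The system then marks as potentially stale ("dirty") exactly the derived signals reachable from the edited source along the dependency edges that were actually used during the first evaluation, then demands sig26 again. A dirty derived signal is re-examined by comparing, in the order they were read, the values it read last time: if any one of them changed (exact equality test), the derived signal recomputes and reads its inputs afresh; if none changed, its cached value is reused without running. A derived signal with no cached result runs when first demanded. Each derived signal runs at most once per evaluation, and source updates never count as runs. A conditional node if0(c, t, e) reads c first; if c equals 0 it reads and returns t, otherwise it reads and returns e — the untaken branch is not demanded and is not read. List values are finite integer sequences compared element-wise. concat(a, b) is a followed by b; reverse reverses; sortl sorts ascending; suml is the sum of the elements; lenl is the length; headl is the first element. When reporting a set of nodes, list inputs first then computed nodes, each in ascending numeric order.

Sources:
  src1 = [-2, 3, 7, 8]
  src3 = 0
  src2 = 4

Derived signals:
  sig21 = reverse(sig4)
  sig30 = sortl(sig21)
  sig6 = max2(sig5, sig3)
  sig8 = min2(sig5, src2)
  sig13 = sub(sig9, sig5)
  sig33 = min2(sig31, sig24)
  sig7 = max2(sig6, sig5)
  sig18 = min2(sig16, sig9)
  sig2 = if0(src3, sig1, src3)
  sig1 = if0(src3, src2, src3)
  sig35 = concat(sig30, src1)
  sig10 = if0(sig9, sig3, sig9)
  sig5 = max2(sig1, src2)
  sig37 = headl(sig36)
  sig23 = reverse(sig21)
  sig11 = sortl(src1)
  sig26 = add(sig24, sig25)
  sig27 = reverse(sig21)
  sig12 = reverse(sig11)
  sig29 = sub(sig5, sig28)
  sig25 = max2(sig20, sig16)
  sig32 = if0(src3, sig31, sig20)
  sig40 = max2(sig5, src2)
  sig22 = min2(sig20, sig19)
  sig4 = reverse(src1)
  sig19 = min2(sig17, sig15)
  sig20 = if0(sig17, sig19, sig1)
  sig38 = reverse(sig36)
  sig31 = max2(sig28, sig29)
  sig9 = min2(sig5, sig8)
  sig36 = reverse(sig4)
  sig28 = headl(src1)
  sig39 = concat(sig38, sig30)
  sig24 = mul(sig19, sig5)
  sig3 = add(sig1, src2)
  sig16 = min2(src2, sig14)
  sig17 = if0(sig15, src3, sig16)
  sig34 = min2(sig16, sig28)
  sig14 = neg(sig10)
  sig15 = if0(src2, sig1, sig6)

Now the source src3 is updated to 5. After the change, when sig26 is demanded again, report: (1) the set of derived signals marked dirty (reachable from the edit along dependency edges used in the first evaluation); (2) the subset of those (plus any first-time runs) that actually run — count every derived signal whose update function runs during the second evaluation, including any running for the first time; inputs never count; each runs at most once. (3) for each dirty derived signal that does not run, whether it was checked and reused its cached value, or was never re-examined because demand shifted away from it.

Dirty set: sig1, sig3, sig5, sig6, sig8, sig9, sig10, sig14, sig15, sig16, sig17, sig19, sig20, sig24, sig25, sig26.
Run set: sig1, sig3, sig5, sig6, sig8, sig9, sig15, sig17, sig19, sig20, sig24, sig25, sig26 (13 run).
Re-examined without running (cache reused): sig10, sig14, sig16.
The important point: at sig10 every value read last time is unchanged, so the dirty flag clears without a run.

Initial pass — values computed on the first demand:
  sig1 = if0(src3=0 -> then branch src2) = 4
  sig3 = add(4, 4) = 8
  sig5 = max2(4, 4) = 4
  sig6 = max2(4, 8) = 8
  sig8 = min2(4, 4) = 4
  sig9 = min2(4, 4) = 4
  sig10 = if0(sig9=4 -> else branch sig9) = 4
  sig14 = neg(4) = -4
  sig15 = if0(src2=4 -> else branch sig6) = 8
  sig16 = min2(4, -4) = -4
  sig17 = if0(sig15=8 -> else branch sig16) = -4
  sig19 = min2(-4, 8) = -4
  sig20 = if0(sig17=-4 -> else branch sig1) = 4
  sig24 = mul(-4, 4) = -16
  sig25 = max2(4, -4) = 4
  sig26 = add(-16, 4) = -12

Second demand — change propagation:
  sig1: re-runs because src3 0->5; new result 5.
  sig3: re-runs because sig1 4->5; new result 9.
  sig5: re-runs because sig1 4->5; new result 5.
  sig6: re-runs because sig5 4->5; sig3 8->9; new result 9.
  sig8: re-runs because sig5 4->5; new result 4 (unchanged).
  sig9: re-runs because sig5 4->5; new result 4 (unchanged).
  sig10: re-examined; everything it read last time is the same (sig9 unchanged, sig9 unchanged) — cache 4 kept, no run.
  sig14: re-examined; everything it read last time is the same (sig10 unchanged) — cache -4 kept, no run.
  sig15: re-runs because sig6 8->9; new result 9.
  sig16: re-examined; everything it read last time is the same (src2 unchanged, sig14 unchanged) — cache -4 kept, no run.
  sig17: re-runs because sig15 8->9; new result -4 (unchanged).
  sig19: re-runs because sig15 8->9; new result -4 (unchanged).
  sig20: re-runs because sig1 4->5; new result 5.
  sig24: re-runs because sig5 4->5; new result -20.
  sig25: re-runs because sig20 4->5; new result 5.
  sig26: re-runs because sig24 -16->-20; sig25 4->5; new result -15.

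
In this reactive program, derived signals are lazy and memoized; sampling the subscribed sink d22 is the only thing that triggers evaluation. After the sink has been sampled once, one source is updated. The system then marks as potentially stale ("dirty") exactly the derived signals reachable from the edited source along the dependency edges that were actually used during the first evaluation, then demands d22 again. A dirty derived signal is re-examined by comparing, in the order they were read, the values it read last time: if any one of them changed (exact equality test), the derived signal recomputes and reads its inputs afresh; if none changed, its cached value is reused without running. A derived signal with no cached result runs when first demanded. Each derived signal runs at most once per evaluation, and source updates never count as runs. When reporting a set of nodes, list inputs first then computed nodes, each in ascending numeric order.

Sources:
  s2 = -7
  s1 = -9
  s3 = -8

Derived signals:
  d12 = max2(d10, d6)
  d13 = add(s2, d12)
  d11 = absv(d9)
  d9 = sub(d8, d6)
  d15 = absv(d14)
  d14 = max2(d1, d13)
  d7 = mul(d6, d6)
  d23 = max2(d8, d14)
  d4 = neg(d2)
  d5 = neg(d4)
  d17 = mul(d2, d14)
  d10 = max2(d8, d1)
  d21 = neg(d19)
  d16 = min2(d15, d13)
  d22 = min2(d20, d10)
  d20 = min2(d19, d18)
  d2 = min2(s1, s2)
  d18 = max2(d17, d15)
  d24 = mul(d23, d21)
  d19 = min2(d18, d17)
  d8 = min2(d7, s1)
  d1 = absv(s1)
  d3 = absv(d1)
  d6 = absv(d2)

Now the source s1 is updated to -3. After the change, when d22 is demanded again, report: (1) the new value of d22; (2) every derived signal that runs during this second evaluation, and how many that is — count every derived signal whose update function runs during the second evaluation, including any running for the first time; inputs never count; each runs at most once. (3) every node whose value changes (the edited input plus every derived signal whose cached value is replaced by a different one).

First demand of the output computes:
  d1 = absv(-9) = 9
  d2 = min2(-9, -7) = -9
  d6 = absv(-9) = 9
  d7 = mul(9, 9) = 81
  d8 = min2(81, -9) = -9
  d10 = max2(-9, 9) = 9
  d12 = max2(9, 9) = 9
  d13 = add(-7, 9) = 2
  d14 = max2(9, 2) = 9
  d15 = absv(9) = 9
  d17 = mul(-9, 9) = -81
  d18 = max2(-81, 9) = 9
  d19 = min2(9, -81) = -81
  d20 = min2(-81, 9) = -81
  d22 = min2(-81, 9) = -81

After the edit, cleaning proceeds:
  d1: a read changed (s1 -9->-3) — executes, giving 3.
  d2: a read changed (s1 -9->-3) — executes, giving -7.
  d6: a read changed (d2 -9->-7) — executes, giving 7.
  d7: a read changed (d6 9->7; d6 9->7) — executes, giving 49.
  d8: a read changed (d7 81->49; s1 -9->-3) — executes, giving -3.
  d10: a read changed (d8 -9->-3; d1 9->3) — executes, giving 3.
  d12: a read changed (d10 9->3; d6 9->7) — executes, giving 7.
  d13: a read changed (d12 9->7) — executes, giving 0.
  d14: a read changed (d1 9->3; d13 2->0) — executes, giving 3.
  d15: a read changed (d14 9->3) — executes, giving 3.
  d17: a read changed (d2 -9->-7; d14 9->3) — executes, giving -21.
  d18: a read changed (d17 -81->-21; d15 9->3) — executes, giving 3.
  d19: a read changed (d18 9->3; d17 -81->-21) — executes, giving -21.
  d20: a read changed (d19 -81->-21; d18 9->3) — executes, giving -21.
  d22: a read changed (d20 -81->-21; d10 9->3) — executes, giving -21.

Demanding d22 again yields -21.
15 derived signals run: d1, d2, d6, d7, d8, d10, d12, d13, d14, d15, d17, d18, d19, d20, d22.
The nodes whose values change: s1, d1, d2, d6, d7, d8, d10, d12, d13, d14, d15, d17, d18, d19, d20, d22.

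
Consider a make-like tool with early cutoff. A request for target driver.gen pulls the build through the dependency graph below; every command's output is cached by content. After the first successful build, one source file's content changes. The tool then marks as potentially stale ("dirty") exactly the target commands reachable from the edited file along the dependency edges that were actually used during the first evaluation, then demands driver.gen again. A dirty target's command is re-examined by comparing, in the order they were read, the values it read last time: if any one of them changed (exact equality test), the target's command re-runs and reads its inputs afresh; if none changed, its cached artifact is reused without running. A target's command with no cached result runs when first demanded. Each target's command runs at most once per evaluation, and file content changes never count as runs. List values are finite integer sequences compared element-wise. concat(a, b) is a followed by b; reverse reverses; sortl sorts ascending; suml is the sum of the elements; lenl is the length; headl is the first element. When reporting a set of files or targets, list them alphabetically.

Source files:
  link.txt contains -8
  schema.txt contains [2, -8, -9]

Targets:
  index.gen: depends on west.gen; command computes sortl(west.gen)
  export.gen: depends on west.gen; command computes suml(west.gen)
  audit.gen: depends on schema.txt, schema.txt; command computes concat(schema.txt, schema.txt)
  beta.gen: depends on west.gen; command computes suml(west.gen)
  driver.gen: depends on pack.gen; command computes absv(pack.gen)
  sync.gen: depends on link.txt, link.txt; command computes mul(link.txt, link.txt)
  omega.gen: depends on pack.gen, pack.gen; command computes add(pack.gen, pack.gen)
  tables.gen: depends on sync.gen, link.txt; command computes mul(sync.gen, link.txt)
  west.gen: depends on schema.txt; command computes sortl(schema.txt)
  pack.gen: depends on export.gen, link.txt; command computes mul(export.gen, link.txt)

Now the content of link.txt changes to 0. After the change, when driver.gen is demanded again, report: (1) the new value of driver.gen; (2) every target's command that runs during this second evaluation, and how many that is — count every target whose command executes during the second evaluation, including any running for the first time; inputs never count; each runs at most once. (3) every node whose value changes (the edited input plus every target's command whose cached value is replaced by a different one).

First demand of the output computes:
  west.gen = sortl([2, -8, -9]) = [-9, -8, 2]
  export.gen = suml([-9, -8, 2]) = -15
  pack.gen = mul(-15, -8) = 120
  driver.gen = absv(120) = 120

After the edit, cleaning proceeds:
  pack.gen: a read changed (link.txt -8->0) — executes, giving 0.
  driver.gen: a read changed (pack.gen 120->0) — executes, giving 0.

Demanding driver.gen again yields 0.
2 target commands run: driver.gen, pack.gen.
The nodes whose values change: driver.gen, link.txt, pack.gen.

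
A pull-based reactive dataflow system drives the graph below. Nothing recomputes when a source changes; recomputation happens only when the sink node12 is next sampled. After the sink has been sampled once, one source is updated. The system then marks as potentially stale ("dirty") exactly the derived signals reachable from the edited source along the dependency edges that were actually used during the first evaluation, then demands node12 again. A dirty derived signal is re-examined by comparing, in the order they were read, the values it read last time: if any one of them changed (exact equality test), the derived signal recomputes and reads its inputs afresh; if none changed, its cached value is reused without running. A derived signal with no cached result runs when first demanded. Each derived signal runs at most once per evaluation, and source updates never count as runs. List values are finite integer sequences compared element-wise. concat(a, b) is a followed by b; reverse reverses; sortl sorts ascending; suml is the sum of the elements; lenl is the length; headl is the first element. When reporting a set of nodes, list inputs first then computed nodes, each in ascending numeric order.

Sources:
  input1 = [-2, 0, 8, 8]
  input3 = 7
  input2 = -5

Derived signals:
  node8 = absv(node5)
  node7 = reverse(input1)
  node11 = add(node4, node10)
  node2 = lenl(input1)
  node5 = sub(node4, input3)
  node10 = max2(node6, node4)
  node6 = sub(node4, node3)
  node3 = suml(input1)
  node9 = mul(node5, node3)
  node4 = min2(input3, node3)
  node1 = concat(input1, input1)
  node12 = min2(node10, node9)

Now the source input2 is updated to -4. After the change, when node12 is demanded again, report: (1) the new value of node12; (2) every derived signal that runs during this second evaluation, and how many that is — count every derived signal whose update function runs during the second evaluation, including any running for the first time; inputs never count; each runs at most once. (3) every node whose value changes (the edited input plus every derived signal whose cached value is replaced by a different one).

New value of node12: 0.
Derived signals that run: none — 0 in total.
Values that change: input2.
Key observation: input2 is never demanded by the output, so the edit triggers no recomputation at all.

First evaluation (everything demanded from the output):
  node3 = suml([-2, 0, 8, 8]) = 14
  node4 = min2(7, 14) = 7
  node5 = sub(7, 7) = 0
  node6 = sub(7, 14) = -7
  node9 = mul(0, 14) = 0
  node10 = max2(-7, 7) = 7
  node12 = min2(7, 0) = 0

Propagation after the edit:
  input2 feeds no computation that the output demands — nothing is marked dirty and nothing runs.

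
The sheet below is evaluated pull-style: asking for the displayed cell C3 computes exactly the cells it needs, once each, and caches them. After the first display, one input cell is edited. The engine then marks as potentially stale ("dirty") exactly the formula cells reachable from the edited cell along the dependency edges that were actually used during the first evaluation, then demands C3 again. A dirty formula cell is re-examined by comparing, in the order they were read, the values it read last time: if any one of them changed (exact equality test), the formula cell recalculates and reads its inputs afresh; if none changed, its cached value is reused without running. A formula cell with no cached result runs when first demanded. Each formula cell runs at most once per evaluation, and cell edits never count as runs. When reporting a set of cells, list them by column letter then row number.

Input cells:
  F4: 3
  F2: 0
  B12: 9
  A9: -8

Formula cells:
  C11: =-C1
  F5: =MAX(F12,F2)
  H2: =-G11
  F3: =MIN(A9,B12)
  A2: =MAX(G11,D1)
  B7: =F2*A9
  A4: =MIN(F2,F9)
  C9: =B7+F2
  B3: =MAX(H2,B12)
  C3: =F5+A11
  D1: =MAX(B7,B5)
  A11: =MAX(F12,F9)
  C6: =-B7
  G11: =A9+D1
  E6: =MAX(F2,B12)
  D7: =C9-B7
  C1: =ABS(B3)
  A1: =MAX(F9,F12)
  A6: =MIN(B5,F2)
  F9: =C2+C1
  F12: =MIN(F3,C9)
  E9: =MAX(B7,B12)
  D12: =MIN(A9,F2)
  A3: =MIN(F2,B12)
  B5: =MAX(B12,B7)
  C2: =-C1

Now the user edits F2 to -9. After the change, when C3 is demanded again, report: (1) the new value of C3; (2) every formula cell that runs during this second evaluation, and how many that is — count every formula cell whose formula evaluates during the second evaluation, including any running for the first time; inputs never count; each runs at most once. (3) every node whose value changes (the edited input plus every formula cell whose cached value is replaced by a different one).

Demanding C3 again yields -8.
10 formula cells run: B3, B5, B7, C3, C9, D1, F5, F12, G11, H2.
The nodes whose values change: B5, B7, C3, C9, D1, F2, F5, G11, H2.
Note where the cutoff bites: C1 is checked, finds nothing changed, and keeps its cache.

First demand of the output computes:
  B7 = 0 * -8 = 0
  B5 = MAX(9, 0) = 9
  C9 = 0 + 0 = 0
  D1 = MAX(0, 9) = 9
  F3 = MIN(-8, 9) = -8
  F12 = MIN(-8, 0) = -8
  F5 = MAX(-8, 0) = 0
  G11 = -8 + 9 = 1
  H2 = -(1) = -1
  B3 = MAX(-1, 9) = 9
  C1 = ABS(9) = 9
  C2 = -(9) = -9
  F9 = -9 + 9 = 0
  A11 = MAX(-8, 0) = 0
  C3 = 0 + 0 = 0

After the edit, cleaning proceeds:
  B7: a read changed (F2 0->-9) — executes, giving 72.
  B5: a read changed (B7 0->72) — executes, giving 72.
  C9: a read changed (B7 0->72; F2 0->-9) — executes, giving 63.
  D1: a read changed (B7 0->72; B5 9->72) — executes, giving 72.
  F12: a read changed (C9 0->63) — executes, giving -8 — identical to its old value.
  F5: a read changed (F2 0->-9) — executes, giving -8.
  G11: a read changed (D1 9->72) — executes, giving 64.
  H2: a read changed (G11 1->64) — executes, giving -64.
  B3: a read changed (H2 -1->-64) — executes, giving 9 — identical to its old value.
  C1: dirty, but its reads are unchanged (B3 unchanged); cached 9 stands.
  C2: dirty, but its reads are unchanged (C1 unchanged); cached -9 stands.
  F9: dirty, but its reads are unchanged (C2 unchanged, C1 unchanged); cached 0 stands.
  A11: dirty, but its reads are unchanged (F12 unchanged, F9 unchanged); cached 0 stands.
  C3: a read changed (F5 0->-8) — executes, giving -8.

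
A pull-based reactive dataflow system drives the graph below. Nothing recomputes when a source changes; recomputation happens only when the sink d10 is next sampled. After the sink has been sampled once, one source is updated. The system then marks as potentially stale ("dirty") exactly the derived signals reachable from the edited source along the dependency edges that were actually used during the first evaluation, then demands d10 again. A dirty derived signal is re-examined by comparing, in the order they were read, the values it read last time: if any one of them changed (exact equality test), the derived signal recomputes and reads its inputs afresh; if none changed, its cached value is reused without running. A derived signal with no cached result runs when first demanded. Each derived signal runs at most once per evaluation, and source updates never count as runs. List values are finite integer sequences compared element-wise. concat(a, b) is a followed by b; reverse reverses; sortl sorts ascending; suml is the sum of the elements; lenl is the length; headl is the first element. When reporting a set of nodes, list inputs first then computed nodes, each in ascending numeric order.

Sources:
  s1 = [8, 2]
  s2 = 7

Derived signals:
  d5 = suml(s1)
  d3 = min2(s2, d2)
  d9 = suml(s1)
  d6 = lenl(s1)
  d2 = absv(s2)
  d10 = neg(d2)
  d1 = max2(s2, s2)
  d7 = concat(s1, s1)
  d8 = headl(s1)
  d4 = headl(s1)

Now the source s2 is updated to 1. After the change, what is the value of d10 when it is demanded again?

First evaluation (everything demanded from the output):
  d2 = absv(7) = 7
  d10 = neg(7) = -7

Propagation after the edit:
  d2: runs — s2 7->1; result 1.
  d10: runs — d2 7->1; result -1.

New value of d10: -1.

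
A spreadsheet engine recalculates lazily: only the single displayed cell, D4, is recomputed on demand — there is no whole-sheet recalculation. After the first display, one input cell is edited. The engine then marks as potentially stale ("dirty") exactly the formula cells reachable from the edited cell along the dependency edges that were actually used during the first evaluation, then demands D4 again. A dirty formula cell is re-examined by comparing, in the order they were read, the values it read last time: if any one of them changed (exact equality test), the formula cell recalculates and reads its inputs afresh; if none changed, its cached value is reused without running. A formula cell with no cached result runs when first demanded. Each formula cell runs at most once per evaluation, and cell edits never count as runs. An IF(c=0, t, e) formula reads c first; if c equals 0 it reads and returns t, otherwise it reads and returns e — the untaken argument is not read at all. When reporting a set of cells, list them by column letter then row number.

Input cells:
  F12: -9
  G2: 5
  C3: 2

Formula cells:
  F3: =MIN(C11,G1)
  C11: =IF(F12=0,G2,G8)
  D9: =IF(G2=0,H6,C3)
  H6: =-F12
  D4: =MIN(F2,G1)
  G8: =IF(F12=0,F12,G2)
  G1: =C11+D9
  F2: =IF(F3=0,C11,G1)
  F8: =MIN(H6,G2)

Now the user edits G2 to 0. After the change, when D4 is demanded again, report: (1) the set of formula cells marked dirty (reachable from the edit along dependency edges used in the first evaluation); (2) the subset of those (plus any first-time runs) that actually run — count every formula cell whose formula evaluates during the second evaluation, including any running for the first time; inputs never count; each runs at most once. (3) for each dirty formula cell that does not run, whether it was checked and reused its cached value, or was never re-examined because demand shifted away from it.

Marked dirty: C11, D4, D9, F2, F3, G1, G8.
Formula cells that run: C11, D4, D9, F2, F3, G1, G8, H6 — 8 in total.
Every dirty formula cell ran.
Key observation: a condition flipped, so demand reaches new nodes — H6 runs for the first time.

First evaluation (everything demanded from the output):
  D9 = IF(G2=0: G2=5 -> else branch C3) = 2
  G8 = IF(F12=0: F12=-9 -> else branch G2) = 5
  C11 = IF(F12=0: F12=-9 -> else branch G8) = 5
  G1 = 5 + 2 = 7
  F3 = MIN(5, 7) = 5
  F2 = IF(F3=0: F3=5 -> else branch G1) = 7
  D4 = MIN(7, 7) = 7

Propagation after the edit:
  G8: runs — G2 5->0; result 0.
  C11: runs — G8 5->0; result 0.
  H6: demanded for the first time — runs, produces 9.
  D9: runs — G2 5->0; result 9.
  G1: runs — C11 5->0; D9 2->9; result 9.
  F3: runs — C11 5->0; G1 7->9; result 0.
  F2: runs — F3 5->0; G1 7->9; result 0.
  D4: runs — F2 7->0; G1 7->9; result 0.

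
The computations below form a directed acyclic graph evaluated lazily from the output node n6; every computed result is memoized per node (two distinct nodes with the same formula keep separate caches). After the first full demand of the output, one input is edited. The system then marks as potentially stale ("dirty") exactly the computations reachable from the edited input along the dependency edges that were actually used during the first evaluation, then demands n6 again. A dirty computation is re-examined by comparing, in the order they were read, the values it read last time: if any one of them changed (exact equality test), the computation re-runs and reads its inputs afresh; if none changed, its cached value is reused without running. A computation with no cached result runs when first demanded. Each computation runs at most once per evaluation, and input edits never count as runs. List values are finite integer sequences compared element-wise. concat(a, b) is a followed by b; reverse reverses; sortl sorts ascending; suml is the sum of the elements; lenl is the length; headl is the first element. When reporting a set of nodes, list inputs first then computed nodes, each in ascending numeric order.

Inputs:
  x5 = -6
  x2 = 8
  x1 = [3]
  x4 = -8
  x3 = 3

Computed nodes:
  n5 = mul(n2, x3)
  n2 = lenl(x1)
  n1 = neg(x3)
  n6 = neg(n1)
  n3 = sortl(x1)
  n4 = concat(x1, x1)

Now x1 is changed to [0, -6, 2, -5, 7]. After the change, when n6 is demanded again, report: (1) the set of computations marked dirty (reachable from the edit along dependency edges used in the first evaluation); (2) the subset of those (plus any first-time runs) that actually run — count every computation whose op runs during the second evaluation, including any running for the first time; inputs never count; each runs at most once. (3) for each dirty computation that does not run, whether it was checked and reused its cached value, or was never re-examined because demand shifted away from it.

First demand of the output computes:
  n1 = neg(3) = -3
  n6 = neg(-3) = 3

After the edit, cleaning proceeds:
  x1 only reaches undemanded nodes; the second demand re-runs nothing.

Note the shortcut — x1 feeds only undemanded nodes, so no recomputation happens.

The edit dirties: none.
0 computations run: none.
No dirty computation escaped a run.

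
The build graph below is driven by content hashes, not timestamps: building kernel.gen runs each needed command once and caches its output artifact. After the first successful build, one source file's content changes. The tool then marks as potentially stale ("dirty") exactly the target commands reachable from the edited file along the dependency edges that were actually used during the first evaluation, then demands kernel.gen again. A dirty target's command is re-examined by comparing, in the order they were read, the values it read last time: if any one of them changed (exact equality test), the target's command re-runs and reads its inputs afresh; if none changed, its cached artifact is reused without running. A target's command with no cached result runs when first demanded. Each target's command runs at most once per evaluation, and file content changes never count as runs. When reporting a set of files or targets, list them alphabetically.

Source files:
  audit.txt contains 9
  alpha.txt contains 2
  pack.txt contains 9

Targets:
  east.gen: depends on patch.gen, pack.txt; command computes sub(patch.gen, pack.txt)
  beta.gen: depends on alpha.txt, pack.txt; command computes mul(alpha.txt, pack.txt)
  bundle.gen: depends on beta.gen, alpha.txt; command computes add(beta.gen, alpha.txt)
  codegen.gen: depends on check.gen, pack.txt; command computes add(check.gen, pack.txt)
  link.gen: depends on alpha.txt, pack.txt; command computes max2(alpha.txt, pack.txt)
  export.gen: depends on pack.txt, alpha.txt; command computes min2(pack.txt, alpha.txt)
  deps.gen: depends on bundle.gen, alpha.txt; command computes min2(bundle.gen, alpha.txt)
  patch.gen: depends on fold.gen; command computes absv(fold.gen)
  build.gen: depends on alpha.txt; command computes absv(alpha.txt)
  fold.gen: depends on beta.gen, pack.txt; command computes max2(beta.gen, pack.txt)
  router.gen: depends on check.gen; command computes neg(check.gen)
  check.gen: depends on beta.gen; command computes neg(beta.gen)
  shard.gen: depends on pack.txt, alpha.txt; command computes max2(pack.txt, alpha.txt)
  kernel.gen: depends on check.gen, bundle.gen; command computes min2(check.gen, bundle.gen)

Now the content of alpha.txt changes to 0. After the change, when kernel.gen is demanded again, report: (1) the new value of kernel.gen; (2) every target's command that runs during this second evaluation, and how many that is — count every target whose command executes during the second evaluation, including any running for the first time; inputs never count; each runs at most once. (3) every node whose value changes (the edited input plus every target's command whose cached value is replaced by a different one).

Initial pass — values computed on the first demand:
  beta.gen = mul(2, 9) = 18
  bundle.gen = add(18, 2) = 20
  check.gen = neg(18) = -18
  kernel.gen = min2(-18, 20) = -18

Second demand — change propagation:
  beta.gen: re-runs because alpha.txt 2->0; new result 0.
  bundle.gen: re-runs because beta.gen 18->0; alpha.txt 2->0; new result 0.
  check.gen: re-runs because beta.gen 18->0; new result 0.
  kernel.gen: re-runs because check.gen -18->0; bundle.gen 20->0; new result 0.

kernel.gen now evaluates to 0.
Run set: beta.gen, bundle.gen, check.gen, kernel.gen (4 run).
Changed values: alpha.txt, beta.gen, bundle.gen, check.gen, kernel.gen.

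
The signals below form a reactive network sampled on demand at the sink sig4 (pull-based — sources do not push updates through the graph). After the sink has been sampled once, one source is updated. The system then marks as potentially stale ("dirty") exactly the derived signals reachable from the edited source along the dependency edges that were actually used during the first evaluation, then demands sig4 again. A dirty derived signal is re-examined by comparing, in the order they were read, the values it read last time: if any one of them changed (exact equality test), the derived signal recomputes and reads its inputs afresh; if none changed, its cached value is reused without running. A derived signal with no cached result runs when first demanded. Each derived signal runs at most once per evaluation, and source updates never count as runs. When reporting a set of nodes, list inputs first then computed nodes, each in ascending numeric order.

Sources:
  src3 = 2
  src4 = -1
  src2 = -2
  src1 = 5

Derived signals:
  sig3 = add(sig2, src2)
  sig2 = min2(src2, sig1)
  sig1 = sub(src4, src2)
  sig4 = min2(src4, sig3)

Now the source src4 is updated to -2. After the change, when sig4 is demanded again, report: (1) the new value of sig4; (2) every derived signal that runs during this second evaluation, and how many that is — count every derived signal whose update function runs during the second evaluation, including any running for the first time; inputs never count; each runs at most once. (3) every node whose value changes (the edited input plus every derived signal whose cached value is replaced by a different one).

sig4 now evaluates to -4.
Run set: sig1, sig2, sig4 (3 run).
Changed values: src4, sig1.
The important point: at sig3 every value read last time is unchanged, so the dirty flag clears without a run.

Initial pass — values computed on the first demand:
  sig1 = sub(-1, -2) = 1
  sig2 = min2(-2, 1) = -2
  sig3 = add(-2, -2) = -4
  sig4 = min2(-1, -4) = -4

Second demand — change propagation:
  sig1: re-runs because src4 -1->-2; new result 0.
  sig2: re-runs because sig1 1->0; new result -2 (unchanged).
  sig3: re-examined; everything it read last time is the same (sig2 unchanged, src2 unchanged) — cache -4 kept, no run.
  sig4: re-runs because src4 -1->-2; new result -4 (unchanged).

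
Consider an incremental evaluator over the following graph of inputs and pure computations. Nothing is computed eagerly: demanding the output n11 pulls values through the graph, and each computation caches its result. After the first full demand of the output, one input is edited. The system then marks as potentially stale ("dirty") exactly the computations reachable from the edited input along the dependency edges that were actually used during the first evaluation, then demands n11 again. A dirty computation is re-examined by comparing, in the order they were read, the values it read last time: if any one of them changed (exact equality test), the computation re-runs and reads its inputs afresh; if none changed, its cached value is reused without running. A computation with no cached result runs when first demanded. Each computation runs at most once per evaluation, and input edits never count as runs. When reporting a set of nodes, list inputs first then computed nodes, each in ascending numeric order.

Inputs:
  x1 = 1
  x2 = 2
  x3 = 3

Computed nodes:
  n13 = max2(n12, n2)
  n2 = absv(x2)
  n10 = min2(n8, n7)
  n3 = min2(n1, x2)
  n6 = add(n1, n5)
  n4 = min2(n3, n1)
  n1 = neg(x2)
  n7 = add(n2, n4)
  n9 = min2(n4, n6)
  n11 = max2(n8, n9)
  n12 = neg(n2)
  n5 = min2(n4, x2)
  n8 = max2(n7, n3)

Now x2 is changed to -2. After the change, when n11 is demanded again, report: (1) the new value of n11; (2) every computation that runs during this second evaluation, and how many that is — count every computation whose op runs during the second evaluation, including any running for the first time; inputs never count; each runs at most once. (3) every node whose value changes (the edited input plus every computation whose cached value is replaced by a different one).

n11 now evaluates to 0.
Run set: n1, n2, n3, n4, n5, n6, n9, n11 (8 run).
Changed values: x2, n1, n6, n9.
The important point: at n7 every value read last time is unchanged, so the dirty flag clears without a run.

Initial pass — values computed on the first demand:
  n1 = neg(2) = -2
  n2 = absv(2) = 2
  n3 = min2(-2, 2) = -2
  n4 = min2(-2, -2) = -2
  n5 = min2(-2, 2) = -2
  n6 = add(-2, -2) = -4
  n7 = add(2, -2) = 0
  n8 = max2(0, -2) = 0
  n9 = min2(-2, -4) = -4
  n11 = max2(0, -4) = 0

Second demand — change propagation:
  n1: re-runs because x2 2->-2; new result 2.
  n2: re-runs because x2 2->-2; new result 2 (unchanged).
  n3: re-runs because n1 -2->2; x2 2->-2; new result -2 (unchanged).
  n4: re-runs because n1 -2->2; new result -2 (unchanged).
  n5: re-runs because x2 2->-2; new result -2 (unchanged).
  n6: re-runs because n1 -2->2; new result 0.
  n7: re-examined; everything it read last time is the same (n2 unchanged, n4 unchanged) — cache 0 kept, no run.
  n8: re-examined; everything it read last time is the same (n7 unchanged, n3 unchanged) — cache 0 kept, no run.
  n9: re-runs because n6 -4->0; new result -2.
  n11: re-runs because n9 -4->-2; new result 0 (unchanged).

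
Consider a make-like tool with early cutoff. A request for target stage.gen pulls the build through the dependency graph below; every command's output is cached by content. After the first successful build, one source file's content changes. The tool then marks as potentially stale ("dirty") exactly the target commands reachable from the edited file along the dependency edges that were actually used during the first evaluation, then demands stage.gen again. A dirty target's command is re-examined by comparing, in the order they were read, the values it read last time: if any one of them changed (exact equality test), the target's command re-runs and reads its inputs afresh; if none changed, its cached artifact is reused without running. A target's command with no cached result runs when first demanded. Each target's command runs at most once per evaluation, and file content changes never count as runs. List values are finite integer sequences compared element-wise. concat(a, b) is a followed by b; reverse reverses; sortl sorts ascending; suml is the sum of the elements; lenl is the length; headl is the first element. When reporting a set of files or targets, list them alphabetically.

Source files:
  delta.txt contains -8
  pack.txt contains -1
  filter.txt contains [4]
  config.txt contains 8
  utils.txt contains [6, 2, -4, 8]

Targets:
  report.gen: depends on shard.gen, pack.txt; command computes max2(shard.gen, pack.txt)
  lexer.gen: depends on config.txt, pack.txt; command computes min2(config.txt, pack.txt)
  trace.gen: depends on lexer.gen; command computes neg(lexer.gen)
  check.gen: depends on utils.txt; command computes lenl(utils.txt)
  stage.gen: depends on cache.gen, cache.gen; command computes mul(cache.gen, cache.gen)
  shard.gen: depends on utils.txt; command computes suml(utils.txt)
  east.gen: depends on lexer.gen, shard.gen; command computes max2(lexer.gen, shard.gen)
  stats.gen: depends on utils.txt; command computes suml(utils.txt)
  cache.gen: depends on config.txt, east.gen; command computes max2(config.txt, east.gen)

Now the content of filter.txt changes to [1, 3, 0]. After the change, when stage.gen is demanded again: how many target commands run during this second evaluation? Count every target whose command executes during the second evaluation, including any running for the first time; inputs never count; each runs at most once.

0 target commands run: none.
Note the shortcut — nothing in the graph depends on filter.txt at all, so no recomputation happens.

First demand of the output computes:
  lexer.gen = min2(8, -1) = -1
  shard.gen = suml([6, 2, -4, 8]) = 12
  east.gen = max2(-1, 12) = 12
  cache.gen = max2(8, 12) = 12
  stage.gen = mul(12, 12) = 144

After the edit, cleaning proceeds:
  no node depends on filter.txt at all; the second demand re-runs nothing.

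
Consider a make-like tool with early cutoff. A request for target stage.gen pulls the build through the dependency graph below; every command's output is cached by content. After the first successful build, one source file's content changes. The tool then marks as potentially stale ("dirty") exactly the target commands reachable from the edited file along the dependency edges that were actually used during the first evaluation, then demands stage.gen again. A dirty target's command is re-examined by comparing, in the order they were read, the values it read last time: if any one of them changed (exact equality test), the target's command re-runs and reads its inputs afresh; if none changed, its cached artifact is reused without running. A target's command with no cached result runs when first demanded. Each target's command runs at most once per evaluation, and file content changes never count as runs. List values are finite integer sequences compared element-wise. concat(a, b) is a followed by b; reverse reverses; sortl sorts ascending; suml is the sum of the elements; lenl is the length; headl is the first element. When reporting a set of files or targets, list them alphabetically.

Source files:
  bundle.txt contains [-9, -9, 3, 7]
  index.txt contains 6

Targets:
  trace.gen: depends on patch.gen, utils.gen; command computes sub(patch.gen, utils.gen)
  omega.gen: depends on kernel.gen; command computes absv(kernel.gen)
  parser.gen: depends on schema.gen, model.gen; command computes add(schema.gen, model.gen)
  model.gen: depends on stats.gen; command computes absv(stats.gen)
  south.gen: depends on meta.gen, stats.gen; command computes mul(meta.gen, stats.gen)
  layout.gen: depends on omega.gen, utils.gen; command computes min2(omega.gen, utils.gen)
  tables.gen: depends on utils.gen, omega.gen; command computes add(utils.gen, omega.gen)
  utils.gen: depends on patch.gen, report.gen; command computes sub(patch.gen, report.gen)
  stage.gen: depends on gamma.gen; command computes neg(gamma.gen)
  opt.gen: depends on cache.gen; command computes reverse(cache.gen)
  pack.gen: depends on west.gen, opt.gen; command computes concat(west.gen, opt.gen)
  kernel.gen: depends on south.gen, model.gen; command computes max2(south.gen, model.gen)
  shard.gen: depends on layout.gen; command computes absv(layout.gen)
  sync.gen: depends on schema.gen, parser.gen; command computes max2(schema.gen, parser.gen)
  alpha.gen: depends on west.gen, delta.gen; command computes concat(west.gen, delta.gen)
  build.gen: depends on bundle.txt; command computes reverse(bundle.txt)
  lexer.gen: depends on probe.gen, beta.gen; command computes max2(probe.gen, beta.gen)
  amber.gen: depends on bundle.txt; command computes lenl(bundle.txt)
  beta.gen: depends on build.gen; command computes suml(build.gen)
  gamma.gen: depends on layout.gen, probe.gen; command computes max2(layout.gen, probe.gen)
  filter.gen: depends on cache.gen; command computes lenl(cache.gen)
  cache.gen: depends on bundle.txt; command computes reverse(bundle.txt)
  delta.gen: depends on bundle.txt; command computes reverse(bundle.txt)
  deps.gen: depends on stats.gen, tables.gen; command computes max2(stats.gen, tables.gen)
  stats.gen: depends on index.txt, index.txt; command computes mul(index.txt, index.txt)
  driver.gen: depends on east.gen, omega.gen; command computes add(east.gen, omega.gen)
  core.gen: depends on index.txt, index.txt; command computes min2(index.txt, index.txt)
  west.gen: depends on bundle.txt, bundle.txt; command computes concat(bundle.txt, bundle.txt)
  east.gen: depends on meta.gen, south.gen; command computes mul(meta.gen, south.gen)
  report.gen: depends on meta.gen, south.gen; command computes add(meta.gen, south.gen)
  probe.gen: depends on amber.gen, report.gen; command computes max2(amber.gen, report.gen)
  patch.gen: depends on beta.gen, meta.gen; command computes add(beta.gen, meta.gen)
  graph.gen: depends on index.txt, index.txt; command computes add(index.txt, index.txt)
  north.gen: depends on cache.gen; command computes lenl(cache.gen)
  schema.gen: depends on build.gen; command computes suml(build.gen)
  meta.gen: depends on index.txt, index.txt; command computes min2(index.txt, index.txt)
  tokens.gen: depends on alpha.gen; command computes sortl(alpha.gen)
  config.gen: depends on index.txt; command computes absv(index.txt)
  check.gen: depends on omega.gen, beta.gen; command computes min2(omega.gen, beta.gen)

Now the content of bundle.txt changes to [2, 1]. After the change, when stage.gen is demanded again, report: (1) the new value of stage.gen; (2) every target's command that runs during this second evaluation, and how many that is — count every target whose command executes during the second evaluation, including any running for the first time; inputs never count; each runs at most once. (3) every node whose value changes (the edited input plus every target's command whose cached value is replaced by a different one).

Demanding stage.gen again yields -222.
8 target commands run: amber.gen, beta.gen, build.gen, gamma.gen, layout.gen, patch.gen, probe.gen, utils.gen.
The nodes whose values change: amber.gen, beta.gen, build.gen, bundle.txt, layout.gen, patch.gen, utils.gen.
Note where the cutoff bites: stage.gen is checked, finds nothing changed, and keeps its cache.

First demand of the output computes:
  amber.gen = lenl([-9, -9, 3, 7]) = 4
  build.gen = reverse([-9, -9, 3, 7]) = [7, 3, -9, -9]
  beta.gen = suml([7, 3, -9, -9]) = -8
  meta.gen = min2(6, 6) = 6
  patch.gen = add(-8, 6) = -2
  stats.gen = mul(6, 6) = 36
  model.gen = absv(36) = 36
  south.gen = mul(6, 36) = 216
  kernel.gen = max2(216, 36) = 216
  omega.gen = absv(216) = 216
  report.gen = add(6, 216) = 222
  probe.gen = max2(4, 222) = 222
  utils.gen = sub(-2, 222) = -224
  layout.gen = min2(216, -224) = -224
  gamma.gen = max2(-224, 222) = 222
  stage.gen = neg(222) = -222

After the edit, cleaning proceeds:
  amber.gen: a read changed (bundle.txt [-9, -9, 3, 7]->[2, 1]) — executes, giving 2.
  build.gen: a read changed (bundle.txt [-9, -9, 3, 7]->[2, 1]) — executes, giving [1, 2].
  beta.gen: a read changed (build.gen [7, 3, -9, -9]->[1, 2]) — executes, giving 3.
  patch.gen: a read changed (beta.gen -8->3) — executes, giving 9.
  probe.gen: a read changed (amber.gen 4->2) — executes, giving 222 — identical to its old value.
  utils.gen: a read changed (patch.gen -2->9) — executes, giving -213.
  layout.gen: a read changed (utils.gen -224->-213) — executes, giving -213.
  gamma.gen: a read changed (layout.gen -224->-213) — executes, giving 222 — identical to its old value.
  stage.gen: dirty, but its reads are unchanged (gamma.gen unchanged); cached -222 stands.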